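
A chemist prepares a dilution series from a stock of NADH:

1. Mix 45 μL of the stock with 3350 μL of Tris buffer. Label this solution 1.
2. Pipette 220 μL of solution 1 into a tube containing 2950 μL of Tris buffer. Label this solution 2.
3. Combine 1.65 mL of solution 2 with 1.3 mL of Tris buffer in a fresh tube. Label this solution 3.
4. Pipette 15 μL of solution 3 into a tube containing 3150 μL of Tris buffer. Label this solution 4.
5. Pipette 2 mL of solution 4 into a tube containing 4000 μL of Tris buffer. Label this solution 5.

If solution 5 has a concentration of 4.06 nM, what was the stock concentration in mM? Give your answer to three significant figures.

4.99 mM

Step 1: 45 μL + 3350 μL = 3395 μL total → factor 3395/45 = 75.444
Step 2: 220 μL + 2950 μL = 3170 μL total → factor 3170/220 = 14.409
Step 3: 1.65 mL + 1.3 mL = 2.95 mL total → factor 2.95/1.65 = 1.7879
Step 4: 15 μL + 3150 μL = 3165 μL total → factor 3165/15 = 211
Step 5: 2 mL + 4000 μL = 6 mL total → factor 6/2 = 3
Overall dilution factor = 75.444 × 14.409 × 1.7879 × 211 × 3 = 1.2303 × 10^6
Stock = 4.06 nM × 1.2303 × 10^6 = 4.995 × 10^6 nM = 4.99 mM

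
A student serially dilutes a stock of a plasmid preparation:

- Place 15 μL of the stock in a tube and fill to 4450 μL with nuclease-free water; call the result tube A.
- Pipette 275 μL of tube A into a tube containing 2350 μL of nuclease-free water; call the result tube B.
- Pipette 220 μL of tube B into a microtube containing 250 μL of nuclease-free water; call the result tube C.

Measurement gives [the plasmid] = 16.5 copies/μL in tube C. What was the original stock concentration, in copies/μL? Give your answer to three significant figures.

9.98 × 10^4 copies/μL

Step 1: 15 μL brought to 4450 μL → factor 4450/15 = 296.67
Step 2: 275 μL + 2350 μL = 2625 μL total → factor 2625/275 = 9.5455
Step 3: 220 μL + 250 μL = 470 μL total → factor 470/220 = 2.1364
Overall dilution factor = 296.67 × 9.5455 × 2.1364 = 6049.8
Stock = 16.5 copies/μL × 6049.8 = 9.98 × 10^4 copies/μL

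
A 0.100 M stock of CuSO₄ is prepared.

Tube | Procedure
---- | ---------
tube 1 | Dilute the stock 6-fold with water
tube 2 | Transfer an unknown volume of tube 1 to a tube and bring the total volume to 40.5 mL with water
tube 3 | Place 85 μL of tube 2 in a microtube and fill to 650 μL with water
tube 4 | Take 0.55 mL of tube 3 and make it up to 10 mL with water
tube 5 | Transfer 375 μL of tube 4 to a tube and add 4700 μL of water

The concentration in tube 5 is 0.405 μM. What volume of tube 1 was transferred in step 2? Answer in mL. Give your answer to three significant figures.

Step 1: 6-fold → factor 6
Step 2: v brought to 40.5 mL → factor = 40.5 mL/v
Step 3: 85 μL brought to 650 μL → factor 650/85 = 7.6471
Step 4: 0.55 mL brought to 10 mL → factor 10/0.55 = 18.182
Step 5: 375 μL + 4700 μL = 5075 μL total → factor 5075/375 = 13.533
Product of known-step factors = 11290
Overall factor = 0.100 M / (0.405 μM) = 2.4691 × 10^5
Step-2 factor = 2.4691 × 10^5 / 11290 = 21.87
v = 40.5 mL / 21.87 = 1.85 mL

1.85 mL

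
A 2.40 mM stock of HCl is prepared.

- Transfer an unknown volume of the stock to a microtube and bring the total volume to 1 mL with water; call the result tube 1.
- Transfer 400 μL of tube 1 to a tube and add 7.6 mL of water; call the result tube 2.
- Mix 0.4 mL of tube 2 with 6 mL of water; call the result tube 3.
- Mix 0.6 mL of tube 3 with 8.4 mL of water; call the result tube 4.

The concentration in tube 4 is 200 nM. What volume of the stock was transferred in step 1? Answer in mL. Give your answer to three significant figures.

0.400 mL

Step 1: v brought to 1 mL → factor = 1 mL/v
Step 2: 400 μL + 7.6 mL = 8000 μL total → factor 8000/400 = 20
Step 3: 0.4 mL + 6 mL = 6.4 mL total → factor 6.4/0.4 = 16
Step 4: 0.6 mL + 8.4 mL = 9 mL total → factor 9/0.6 = 15
Product of known-step factors = 4800
Overall factor = 2.40 mM / (200 nM) = 12000
Step-1 factor = 12000 / 4800 = 2.5
v = 1 mL / 2.5 = 0.400 mL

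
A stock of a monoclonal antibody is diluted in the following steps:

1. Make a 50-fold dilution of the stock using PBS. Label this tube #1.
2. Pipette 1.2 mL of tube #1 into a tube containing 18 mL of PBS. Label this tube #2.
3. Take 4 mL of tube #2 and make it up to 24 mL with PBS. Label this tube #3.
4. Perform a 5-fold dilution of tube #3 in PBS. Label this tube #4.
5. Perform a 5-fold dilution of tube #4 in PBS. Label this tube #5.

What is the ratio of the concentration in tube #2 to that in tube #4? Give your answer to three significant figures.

Step 1: 50-fold → factor 50
Step 2: 1.2 mL + 18 mL = 19.2 mL total → factor 19.2/1.2 = 16
Step 3: 4 mL brought to 24 mL → factor 24/4 = 6
Step 4: 5-fold → factor 5
Dilution factor to tube #2 = 800; to tube #4 = 24000
[tube #2]/[tube #4] = (factor to tube #4)/(factor to tube #2) = 24000/800 = 30.0

30.0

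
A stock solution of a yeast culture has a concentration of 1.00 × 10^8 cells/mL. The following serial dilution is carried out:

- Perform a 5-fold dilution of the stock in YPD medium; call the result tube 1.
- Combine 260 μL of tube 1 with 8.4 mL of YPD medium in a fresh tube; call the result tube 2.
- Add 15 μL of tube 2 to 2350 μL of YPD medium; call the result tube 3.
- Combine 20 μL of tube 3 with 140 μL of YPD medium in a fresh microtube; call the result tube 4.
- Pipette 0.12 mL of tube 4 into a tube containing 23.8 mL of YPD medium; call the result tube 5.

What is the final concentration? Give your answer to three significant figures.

Step 1: 5-fold → factor 5
Step 2: 260 μL + 8.4 mL = 8660 μL total → factor 8660/260 = 33.308
Step 3: 15 μL + 2350 μL = 2365 μL total → factor 2365/15 = 157.67
Step 4: 20 μL + 140 μL = 160 μL total → factor 160/20 = 8
Step 5: 0.12 mL + 23.8 mL = 23.92 mL total → factor 23.92/0.12 = 199.33
Overall dilution factor = 5 × 33.308 × 157.67 × 8 × 199.33 = 4.1872 × 10^7
Final = 1.00 × 10^8 cells/mL / 4.1872 × 10^7 = 2.39 cells/mL

2.39 cells/mL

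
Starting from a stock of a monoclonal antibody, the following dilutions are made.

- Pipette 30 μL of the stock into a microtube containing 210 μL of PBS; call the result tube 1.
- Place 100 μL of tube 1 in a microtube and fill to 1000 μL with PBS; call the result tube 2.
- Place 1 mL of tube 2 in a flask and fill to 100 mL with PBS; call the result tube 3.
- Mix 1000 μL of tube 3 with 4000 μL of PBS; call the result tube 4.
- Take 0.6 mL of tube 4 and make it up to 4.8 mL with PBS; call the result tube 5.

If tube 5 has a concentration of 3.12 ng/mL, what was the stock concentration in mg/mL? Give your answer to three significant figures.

0.998 mg/mL

Step 1: 30 μL + 210 μL = 240 μL total → factor 240/30 = 8
Step 2: 100 μL brought to 1000 μL → factor 1000/100 = 10
Step 3: 1 mL brought to 100 mL → factor 100/1 = 100
Step 4: 1000 μL + 4000 μL = 5000 μL total → factor 5000/1000 = 5
Step 5: 0.6 mL brought to 4.8 mL → factor 4.8/0.6 = 8
Overall dilution factor = 8 × 10 × 100 × 5 × 8 = 3.2 × 10^5
Stock = 3.12 ng/mL × 3.2 × 10^5 = 9.984 × 10^5 ng/mL = 0.998 mg/mL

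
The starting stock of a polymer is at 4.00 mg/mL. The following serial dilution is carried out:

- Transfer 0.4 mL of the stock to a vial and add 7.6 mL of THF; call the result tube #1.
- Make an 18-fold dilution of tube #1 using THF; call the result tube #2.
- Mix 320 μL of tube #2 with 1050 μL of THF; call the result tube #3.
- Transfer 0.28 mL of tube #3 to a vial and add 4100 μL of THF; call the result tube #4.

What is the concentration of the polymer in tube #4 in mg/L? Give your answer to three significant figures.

Step 1: 0.4 mL + 7.6 mL = 8 mL total → factor 8/0.4 = 20
Step 2: 18-fold → factor 18
Step 3: 320 μL + 1050 μL = 1370 μL total → factor 1370/320 = 4.2812
Step 4: 0.28 mL + 4100 μL = 4.38 mL total → factor 4.38/0.28 = 15.643
Overall dilution factor = 20 × 18 × 4.2812 × 15.643 = 24110
Final = 4.00 mg/mL / 24110 = 0.0001659 mg/mL = 0.166 mg/L

0.166 mg/L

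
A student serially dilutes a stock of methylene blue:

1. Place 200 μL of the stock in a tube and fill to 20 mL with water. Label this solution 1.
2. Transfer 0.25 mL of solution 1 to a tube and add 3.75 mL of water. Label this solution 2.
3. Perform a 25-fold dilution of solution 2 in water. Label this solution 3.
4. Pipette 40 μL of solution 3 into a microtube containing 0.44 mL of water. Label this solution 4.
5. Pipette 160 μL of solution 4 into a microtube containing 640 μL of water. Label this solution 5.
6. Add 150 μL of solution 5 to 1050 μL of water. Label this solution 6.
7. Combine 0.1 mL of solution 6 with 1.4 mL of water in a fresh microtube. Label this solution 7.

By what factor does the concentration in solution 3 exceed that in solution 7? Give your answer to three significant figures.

Step 1: 200 μL brought to 20 mL → factor 20000/200 = 100
Step 2: 0.25 mL + 3.75 mL = 4 mL total → factor 4/0.25 = 16
Step 3: 25-fold → factor 25
Step 4: 40 μL + 0.44 mL = 480 μL total → factor 480/40 = 12
Step 5: 160 μL + 640 μL = 800 μL total → factor 800/160 = 5
Step 6: 150 μL + 1050 μL = 1200 μL total → factor 1200/150 = 8
Step 7: 0.1 mL + 1.4 mL = 1.5 mL total → factor 1.5/0.1 = 15
Dilution factor to solution 3 = 40000; to solution 7 = 2.88 × 10^8
[solution 3]/[solution 7] = (factor to solution 7)/(factor to solution 3) = 2.88 × 10^8/40000 = 7.20 × 10^3

7.20 × 10^3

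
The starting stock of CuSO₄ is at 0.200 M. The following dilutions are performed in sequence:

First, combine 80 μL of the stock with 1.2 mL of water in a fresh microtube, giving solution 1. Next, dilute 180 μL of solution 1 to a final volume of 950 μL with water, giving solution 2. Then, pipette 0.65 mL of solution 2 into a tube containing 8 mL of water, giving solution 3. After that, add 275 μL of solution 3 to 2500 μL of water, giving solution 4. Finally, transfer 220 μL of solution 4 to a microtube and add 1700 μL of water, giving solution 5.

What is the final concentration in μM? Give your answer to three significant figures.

Step 1: 80 μL + 1.2 mL = 1280 μL total → factor 1280/80 = 16
Step 2: 180 μL brought to 950 μL → factor 950/180 = 5.2778
Step 3: 0.65 mL + 8 mL = 8.65 mL total → factor 8.65/0.65 = 13.308
Step 4: 275 μL + 2500 μL = 2775 μL total → factor 2775/275 = 10.091
Step 5: 220 μL + 1700 μL = 1920 μL total → factor 1920/220 = 8.7273
Overall dilution factor = 16 × 5.2778 × 13.308 × 10.091 × 8.7273 = 98965
Final = 0.200 M / 98965 = 2.021 × 10^-6 M = 2.02 μM

2.02 μM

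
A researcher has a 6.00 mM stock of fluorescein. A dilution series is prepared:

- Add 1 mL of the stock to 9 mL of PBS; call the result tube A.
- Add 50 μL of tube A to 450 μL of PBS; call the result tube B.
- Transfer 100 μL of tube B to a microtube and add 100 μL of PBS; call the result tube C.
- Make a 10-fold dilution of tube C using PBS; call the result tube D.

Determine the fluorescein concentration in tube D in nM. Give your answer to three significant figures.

3.00 × 10^3 nM

Step 1: 1 mL + 9 mL = 10 mL total → factor 10/1 = 10
Step 2: 50 μL + 450 μL = 500 μL total → factor 500/50 = 10
Step 3: 100 μL + 100 μL = 200 μL total → factor 200/100 = 2
Step 4: 10-fold → factor 10
Overall dilution factor = 10 × 10 × 2 × 10 = 2000
Final = 6.00 mM / 2000 = 0.003000 mM = 3.00 × 10^3 nM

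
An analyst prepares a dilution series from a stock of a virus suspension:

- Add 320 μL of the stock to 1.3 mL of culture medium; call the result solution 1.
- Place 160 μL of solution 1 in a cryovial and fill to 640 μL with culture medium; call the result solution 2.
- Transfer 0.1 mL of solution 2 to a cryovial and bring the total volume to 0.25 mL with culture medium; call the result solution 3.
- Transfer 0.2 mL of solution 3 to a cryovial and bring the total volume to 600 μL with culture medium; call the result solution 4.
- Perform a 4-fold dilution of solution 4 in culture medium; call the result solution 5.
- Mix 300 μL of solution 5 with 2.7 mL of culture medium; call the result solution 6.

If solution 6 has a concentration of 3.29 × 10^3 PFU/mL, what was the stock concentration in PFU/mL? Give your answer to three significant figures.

2.00 × 10^7 PFU/mL

Step 1: 320 μL + 1.3 mL = 1620 μL total → factor 1620/320 = 5.0625
Step 2: 160 μL brought to 640 μL → factor 640/160 = 4
Step 3: 0.1 mL brought to 0.25 mL → factor 0.25/0.1 = 2.5
Step 4: 0.2 mL brought to 600 μL → factor 0.6/0.2 = 3
Step 5: 4-fold → factor 4
Step 6: 300 μL + 2.7 mL = 3000 μL total → factor 3000/300 = 10
Overall dilution factor = 5.0625 × 4 × 2.5 × 3 × 4 × 10 = 6075
Stock = 3.29 × 10^3 PFU/mL × 6075 = 2.00 × 10^7 PFU/mL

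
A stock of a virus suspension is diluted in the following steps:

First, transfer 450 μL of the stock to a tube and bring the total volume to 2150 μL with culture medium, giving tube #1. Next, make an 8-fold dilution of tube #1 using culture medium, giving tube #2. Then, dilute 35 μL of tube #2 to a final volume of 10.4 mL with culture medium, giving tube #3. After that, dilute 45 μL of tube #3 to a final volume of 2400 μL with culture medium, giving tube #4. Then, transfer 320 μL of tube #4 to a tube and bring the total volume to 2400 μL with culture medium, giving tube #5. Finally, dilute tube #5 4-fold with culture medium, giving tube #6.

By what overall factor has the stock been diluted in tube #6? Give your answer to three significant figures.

Step 1: 450 μL brought to 2150 μL → factor 2150/450 = 4.7778
Step 2: 8-fold → factor 8
Step 3: 35 μL brought to 10.4 mL → factor 10400/35 = 297.14
Step 4: 45 μL brought to 2400 μL → factor 2400/45 = 53.333
Step 5: 320 μL brought to 2400 μL → factor 2400/320 = 7.5
Step 6: 4-fold → factor 4
Overall dilution factor = 4.7778 × 8 × 297.14 × 53.333 × 7.5 × 4 = 1.8172 × 10^7

1.82 × 10^7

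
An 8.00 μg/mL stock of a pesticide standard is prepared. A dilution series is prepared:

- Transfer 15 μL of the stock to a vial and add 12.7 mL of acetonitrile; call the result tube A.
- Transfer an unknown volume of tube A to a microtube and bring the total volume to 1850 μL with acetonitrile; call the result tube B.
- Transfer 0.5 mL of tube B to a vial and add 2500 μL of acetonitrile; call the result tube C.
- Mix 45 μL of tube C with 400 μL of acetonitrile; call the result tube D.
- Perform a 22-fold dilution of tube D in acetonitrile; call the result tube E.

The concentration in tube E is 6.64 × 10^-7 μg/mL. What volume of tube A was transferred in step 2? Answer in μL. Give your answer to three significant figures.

Step 1: 15 μL + 12.7 mL = 12715 μL total → factor 12715/15 = 847.67
Step 2: v brought to 1850 μL → factor = 1850 μL/v
Step 3: 0.5 mL + 2500 μL = 3 mL total → factor 3/0.5 = 6
Step 4: 45 μL + 400 μL = 445 μL total → factor 445/45 = 9.8889
Step 5: 22-fold → factor 22
Product of known-step factors = 1.1065 × 10^6
Overall factor = 8.00 μg/mL / (6.64 × 10^-7 μg/mL) = 1.2048 × 10^7
Step-2 factor = 1.2048 × 10^7 / 1.1065 × 10^6 = 10.889
v = 1850 μL / 10.889 = 170 μL

170 μL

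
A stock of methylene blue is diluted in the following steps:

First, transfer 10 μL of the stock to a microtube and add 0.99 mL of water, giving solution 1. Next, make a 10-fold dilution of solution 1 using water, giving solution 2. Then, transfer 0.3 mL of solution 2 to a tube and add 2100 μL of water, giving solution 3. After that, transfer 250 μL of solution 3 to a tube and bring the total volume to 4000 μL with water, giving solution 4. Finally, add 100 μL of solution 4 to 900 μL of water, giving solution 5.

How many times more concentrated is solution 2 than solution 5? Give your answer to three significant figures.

Step 1: 10 μL + 0.99 mL = 1000 μL total → factor 1000/10 = 100
Step 2: 10-fold → factor 10
Step 3: 0.3 mL + 2100 μL = 2.4 mL total → factor 2.4/0.3 = 8
Step 4: 250 μL brought to 4000 μL → factor 4000/250 = 16
Step 5: 100 μL + 900 μL = 1000 μL total → factor 1000/100 = 10
Dilution factor to solution 2 = 1000; to solution 5 = 1.28 × 10^6
[solution 2]/[solution 5] = (factor to solution 5)/(factor to solution 2) = 1.28 × 10^6/1000 = 1.28 × 10^3

1.28 × 10^3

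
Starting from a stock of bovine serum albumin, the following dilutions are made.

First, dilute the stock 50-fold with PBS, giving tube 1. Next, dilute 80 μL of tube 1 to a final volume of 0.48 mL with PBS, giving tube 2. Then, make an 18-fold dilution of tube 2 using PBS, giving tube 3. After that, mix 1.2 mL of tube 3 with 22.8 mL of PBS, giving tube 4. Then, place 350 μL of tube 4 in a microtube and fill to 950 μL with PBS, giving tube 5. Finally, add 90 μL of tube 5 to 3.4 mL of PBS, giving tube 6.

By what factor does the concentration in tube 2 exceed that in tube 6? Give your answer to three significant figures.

Step 1: 50-fold → factor 50
Step 2: 80 μL brought to 0.48 mL → factor 480/80 = 6
Step 3: 18-fold → factor 18
Step 4: 1.2 mL + 22.8 mL = 24 mL total → factor 24/1.2 = 20
Step 5: 350 μL brought to 950 μL → factor 950/350 = 2.7143
Step 6: 90 μL + 3.4 mL = 3490 μL total → factor 3490/90 = 38.778
Dilution factor to tube 2 = 300; to tube 6 = 1.1367 × 10^7
[tube 2]/[tube 6] = (factor to tube 6)/(factor to tube 2) = 1.1367 × 10^7/300 = 3.79 × 10^4

3.79 × 10^4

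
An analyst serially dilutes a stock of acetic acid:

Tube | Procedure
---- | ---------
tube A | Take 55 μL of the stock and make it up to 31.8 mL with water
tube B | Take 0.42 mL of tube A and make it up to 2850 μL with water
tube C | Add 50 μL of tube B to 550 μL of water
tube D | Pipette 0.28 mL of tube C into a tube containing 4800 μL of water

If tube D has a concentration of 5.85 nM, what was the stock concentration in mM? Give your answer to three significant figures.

5.00 mM

Step 1: 55 μL brought to 31.8 mL → factor 31800/55 = 578.18
Step 2: 0.42 mL brought to 2850 μL → factor 2.85/0.42 = 6.7857
Step 3: 50 μL + 550 μL = 600 μL total → factor 600/50 = 12
Step 4: 0.28 mL + 4800 μL = 5.08 mL total → factor 5.08/0.28 = 18.143
Overall dilution factor = 578.18 × 6.7857 × 12 × 18.143 = 8.5418 × 10^5
Stock = 5.85 nM × 8.5418 × 10^5 = 4.997 × 10^6 nM = 5.00 mM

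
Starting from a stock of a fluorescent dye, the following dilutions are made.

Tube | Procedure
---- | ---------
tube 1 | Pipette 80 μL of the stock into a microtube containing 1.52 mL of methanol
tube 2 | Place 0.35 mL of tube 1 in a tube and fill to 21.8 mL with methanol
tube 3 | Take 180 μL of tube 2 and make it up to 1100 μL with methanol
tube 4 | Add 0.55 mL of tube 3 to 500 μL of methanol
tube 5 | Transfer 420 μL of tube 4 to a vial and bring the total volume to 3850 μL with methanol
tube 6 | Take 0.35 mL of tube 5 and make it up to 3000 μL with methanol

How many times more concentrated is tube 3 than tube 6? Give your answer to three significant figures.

150

Step 1: 80 μL + 1.52 mL = 1600 μL total → factor 1600/80 = 20
Step 2: 0.35 mL brought to 21.8 mL → factor 21.8/0.35 = 62.286
Step 3: 180 μL brought to 1100 μL → factor 1100/180 = 6.1111
Step 4: 0.55 mL + 500 μL = 1.05 mL total → factor 1.05/0.55 = 1.9091
Step 5: 420 μL brought to 3850 μL → factor 3850/420 = 9.1667
Step 6: 0.35 mL brought to 3000 μL → factor 3/0.35 = 8.5714
Dilution factor to tube 3 = 7612.7; to tube 6 = 1.1419 × 10^6
[tube 3]/[tube 6] = (factor to tube 6)/(factor to tube 3) = 1.1419 × 10^6/7612.7 = 150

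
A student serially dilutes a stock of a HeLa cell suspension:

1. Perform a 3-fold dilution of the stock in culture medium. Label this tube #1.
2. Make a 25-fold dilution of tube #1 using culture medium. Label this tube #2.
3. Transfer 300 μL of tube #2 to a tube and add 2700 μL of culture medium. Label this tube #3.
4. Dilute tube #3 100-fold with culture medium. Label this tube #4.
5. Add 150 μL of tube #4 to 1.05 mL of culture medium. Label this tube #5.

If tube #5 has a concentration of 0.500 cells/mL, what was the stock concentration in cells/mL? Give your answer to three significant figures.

Step 1: 3-fold → factor 3
Step 2: 25-fold → factor 25
Step 3: 300 μL + 2700 μL = 3000 μL total → factor 3000/300 = 10
Step 4: 100-fold → factor 100
Step 5: 150 μL + 1.05 mL = 1200 μL total → factor 1200/150 = 8
Overall dilution factor = 3 × 25 × 10 × 100 × 8 = 6 × 10^5
Stock = 0.500 cells/mL × 6 × 10^5 = 3.00 × 10^5 cells/mL

3.00 × 10^5 cells/mL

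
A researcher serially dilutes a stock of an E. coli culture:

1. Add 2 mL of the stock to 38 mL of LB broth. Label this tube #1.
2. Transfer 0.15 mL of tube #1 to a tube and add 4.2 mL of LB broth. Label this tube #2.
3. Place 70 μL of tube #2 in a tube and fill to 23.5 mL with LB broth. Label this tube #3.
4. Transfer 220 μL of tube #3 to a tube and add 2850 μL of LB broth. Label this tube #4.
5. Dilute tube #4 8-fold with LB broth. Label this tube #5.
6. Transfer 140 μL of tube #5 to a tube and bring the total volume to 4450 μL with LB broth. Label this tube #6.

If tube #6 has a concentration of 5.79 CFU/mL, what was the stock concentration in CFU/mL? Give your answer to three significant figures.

Step 1: 2 mL + 38 mL = 40 mL total → factor 40/2 = 20
Step 2: 0.15 mL + 4.2 mL = 4.35 mL total → factor 4.35/0.15 = 29
Step 3: 70 μL brought to 23.5 mL → factor 23500/70 = 335.71
Step 4: 220 μL + 2850 μL = 3070 μL total → factor 3070/220 = 13.955
Step 5: 8-fold → factor 8
Step 6: 140 μL brought to 4450 μL → factor 4450/140 = 31.786
Overall dilution factor = 20 × 29 × 335.71 × 13.955 × 8 × 31.786 = 6.9093 × 10^8
Stock = 5.79 CFU/mL × 6.9093 × 10^8 = 4.00 × 10^9 CFU/mL

4.00 × 10^9 CFU/mL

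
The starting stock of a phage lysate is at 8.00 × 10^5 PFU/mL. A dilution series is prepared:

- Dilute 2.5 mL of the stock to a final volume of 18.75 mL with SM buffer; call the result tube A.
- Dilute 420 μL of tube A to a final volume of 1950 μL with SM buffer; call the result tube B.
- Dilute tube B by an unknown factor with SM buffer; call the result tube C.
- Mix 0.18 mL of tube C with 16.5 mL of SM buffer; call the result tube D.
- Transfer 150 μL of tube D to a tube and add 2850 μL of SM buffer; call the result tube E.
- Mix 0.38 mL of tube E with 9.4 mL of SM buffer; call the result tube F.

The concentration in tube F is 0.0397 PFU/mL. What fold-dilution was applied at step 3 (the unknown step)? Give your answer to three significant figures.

Step 1: 2.5 mL brought to 18.75 mL → factor 18.75/2.5 = 7.5
Step 2: 420 μL brought to 1950 μL → factor 1950/420 = 4.6429
Step 3: unknown factor x
Step 4: 0.18 mL + 16.5 mL = 16.68 mL total → factor 16.68/0.18 = 92.667
Step 5: 150 μL + 2850 μL = 3000 μL total → factor 3000/150 = 20
Step 6: 0.38 mL + 9.4 mL = 9.78 mL total → factor 9.78/0.38 = 25.737
Product of known-step factors = 1.6609 × 10^6
Overall factor = 8.00 × 10^5 PFU/mL / (0.0397 PFU/mL) = 2.0151 × 10^7
x = 2.0151 × 10^7 / 1.6609 × 10^6 = 12.1

12.1-fold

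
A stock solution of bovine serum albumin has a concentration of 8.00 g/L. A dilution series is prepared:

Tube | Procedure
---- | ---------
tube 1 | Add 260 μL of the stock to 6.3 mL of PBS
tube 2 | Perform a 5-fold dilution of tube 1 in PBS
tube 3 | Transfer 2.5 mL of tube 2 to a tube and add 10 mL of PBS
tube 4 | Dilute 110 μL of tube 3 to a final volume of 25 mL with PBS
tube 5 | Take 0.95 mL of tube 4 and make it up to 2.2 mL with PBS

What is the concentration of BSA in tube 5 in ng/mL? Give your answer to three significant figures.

24.1 ng/mL

Step 1: 260 μL + 6.3 mL = 6560 μL total → factor 6560/260 = 25.231
Step 2: 5-fold → factor 5
Step 3: 2.5 mL + 10 mL = 12.5 mL total → factor 12.5/2.5 = 5
Step 4: 110 μL brought to 25 mL → factor 25000/110 = 227.27
Step 5: 0.95 mL brought to 2.2 mL → factor 2.2/0.95 = 2.3158
Overall dilution factor = 25.231 × 5 × 5 × 227.27 × 2.3158 = 3.3198 × 10^5
Final = 8.00 g/L / 3.3198 × 10^5 = 2.410 × 10^-5 g/L = 24.1 ng/mL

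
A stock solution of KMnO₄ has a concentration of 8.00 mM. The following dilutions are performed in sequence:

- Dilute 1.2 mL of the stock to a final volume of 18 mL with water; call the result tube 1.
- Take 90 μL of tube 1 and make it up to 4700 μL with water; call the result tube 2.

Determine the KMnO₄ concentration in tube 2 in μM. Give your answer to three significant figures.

Step 1: 1.2 mL brought to 18 mL → factor 18/1.2 = 15
Step 2: 90 μL brought to 4700 μL → factor 4700/90 = 52.222
Overall dilution factor = 15 × 52.222 = 783.33
Final = 8.00 mM / 783.33 = 0.01021 mM = 10.2 μM

10.2 μM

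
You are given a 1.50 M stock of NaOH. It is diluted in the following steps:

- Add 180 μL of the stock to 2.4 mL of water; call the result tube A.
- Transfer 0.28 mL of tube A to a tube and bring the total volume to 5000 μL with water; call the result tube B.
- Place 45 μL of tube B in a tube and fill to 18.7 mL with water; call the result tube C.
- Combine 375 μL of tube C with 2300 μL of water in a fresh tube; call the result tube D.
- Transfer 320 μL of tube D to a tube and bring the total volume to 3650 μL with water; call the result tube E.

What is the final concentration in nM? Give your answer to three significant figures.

Step 1: 180 μL + 2.4 mL = 2580 μL total → factor 2580/180 = 14.333
Step 2: 0.28 mL brought to 5000 μL → factor 5/0.28 = 17.857
Step 3: 45 μL brought to 18.7 mL → factor 18700/45 = 415.56
Step 4: 375 μL + 2300 μL = 2675 μL total → factor 2675/375 = 7.1333
Step 5: 320 μL brought to 3650 μL → factor 3650/320 = 11.406
Overall dilution factor = 14.333 × 17.857 × 415.56 × 7.1333 × 11.406 = 8.6541 × 10^6
Final = 1.50 M / 8.6541 × 10^6 = 1.733 × 10^-7 M = 173 nM

173 nM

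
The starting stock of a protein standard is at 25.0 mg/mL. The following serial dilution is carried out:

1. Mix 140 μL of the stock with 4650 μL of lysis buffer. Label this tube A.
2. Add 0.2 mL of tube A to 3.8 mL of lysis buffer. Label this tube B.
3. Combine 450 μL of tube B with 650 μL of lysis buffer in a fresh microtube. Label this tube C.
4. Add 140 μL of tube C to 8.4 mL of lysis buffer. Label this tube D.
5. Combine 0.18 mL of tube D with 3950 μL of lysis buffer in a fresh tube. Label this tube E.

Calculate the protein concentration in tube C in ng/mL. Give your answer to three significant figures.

Step 1: 140 μL + 4650 μL = 4790 μL total → factor 4790/140 = 34.214
Step 2: 0.2 mL + 3.8 mL = 4 mL total → factor 4/0.2 = 20
Step 3: 450 μL + 650 μL = 1100 μL total → factor 1100/450 = 2.4444
Dilution factor through tube C = 34.214 × 20 × 2.4444 = 1672.7
[tube C] = 25.0 mg/mL / 1672.7 = 0.01495 mg/mL = 1.49 × 10^4 ng/mL

1.49 × 10^4 ng/mL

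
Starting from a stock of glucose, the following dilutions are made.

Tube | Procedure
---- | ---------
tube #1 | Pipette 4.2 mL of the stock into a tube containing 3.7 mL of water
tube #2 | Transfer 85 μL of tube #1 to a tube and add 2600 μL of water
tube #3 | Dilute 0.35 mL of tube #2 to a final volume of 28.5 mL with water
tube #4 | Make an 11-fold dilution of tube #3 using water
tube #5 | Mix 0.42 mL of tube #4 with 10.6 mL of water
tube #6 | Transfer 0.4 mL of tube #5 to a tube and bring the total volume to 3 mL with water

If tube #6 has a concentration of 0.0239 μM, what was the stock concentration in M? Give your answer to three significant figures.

0.250 M

Step 1: 4.2 mL + 3.7 mL = 7.9 mL total → factor 7.9/4.2 = 1.881
Step 2: 85 μL + 2600 μL = 2685 μL total → factor 2685/85 = 31.588
Step 3: 0.35 mL brought to 28.5 mL → factor 28.5/0.35 = 81.429
Step 4: 11-fold → factor 11
Step 5: 0.42 mL + 10.6 mL = 11.02 mL total → factor 11.02/0.42 = 26.238
Step 6: 0.4 mL brought to 3 mL → factor 3/0.4 = 7.5
Overall dilution factor = 1.881 × 31.588 × 81.429 × 11 × 26.238 × 7.5 = 1.0473 × 10^7
Stock = 0.0239 μM × 1.0473 × 10^7 = 2.503 × 10^5 μM = 0.250 M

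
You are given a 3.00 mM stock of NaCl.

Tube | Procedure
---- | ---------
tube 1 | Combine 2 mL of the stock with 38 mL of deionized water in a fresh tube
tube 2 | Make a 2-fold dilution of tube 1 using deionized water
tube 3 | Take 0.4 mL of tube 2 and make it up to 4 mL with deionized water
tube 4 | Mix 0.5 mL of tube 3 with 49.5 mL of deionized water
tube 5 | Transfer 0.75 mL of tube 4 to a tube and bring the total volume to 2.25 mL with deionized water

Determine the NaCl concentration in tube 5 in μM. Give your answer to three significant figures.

Step 1: 2 mL + 38 mL = 40 mL total → factor 40/2 = 20
Step 2: 2-fold → factor 2
Step 3: 0.4 mL brought to 4 mL → factor 4/0.4 = 10
Step 4: 0.5 mL + 49.5 mL = 50 mL total → factor 50/0.5 = 100
Step 5: 0.75 mL brought to 2.25 mL → factor 2.25/0.75 = 3
Overall dilution factor = 20 × 2 × 10 × 100 × 3 = 1.2 × 10^5
Final = 3.00 mM / 1.2 × 10^5 = 2.500 × 10^-5 mM = 0.0250 μM

0.0250 μM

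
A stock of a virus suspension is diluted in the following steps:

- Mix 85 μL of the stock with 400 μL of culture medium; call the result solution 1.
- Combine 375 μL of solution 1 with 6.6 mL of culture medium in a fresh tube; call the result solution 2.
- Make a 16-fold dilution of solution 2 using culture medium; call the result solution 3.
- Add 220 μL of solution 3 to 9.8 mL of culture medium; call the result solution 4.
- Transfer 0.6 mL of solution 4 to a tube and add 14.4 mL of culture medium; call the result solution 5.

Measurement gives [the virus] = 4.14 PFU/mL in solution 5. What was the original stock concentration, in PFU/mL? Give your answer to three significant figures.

8.00 × 10^6 PFU/mL

Step 1: 85 μL + 400 μL = 485 μL total → factor 485/85 = 5.7059
Step 2: 375 μL + 6.6 mL = 6975 μL total → factor 6975/375 = 18.6
Step 3: 16-fold → factor 16
Step 4: 220 μL + 9.8 mL = 10020 μL total → factor 10020/220 = 45.545
Step 5: 0.6 mL + 14.4 mL = 15 mL total → factor 15/0.6 = 25
Overall dilution factor = 5.7059 × 18.6 × 16 × 45.545 × 25 = 1.9335 × 10^6
Stock = 4.14 PFU/mL × 1.9335 × 10^6 = 8.00 × 10^6 PFU/mL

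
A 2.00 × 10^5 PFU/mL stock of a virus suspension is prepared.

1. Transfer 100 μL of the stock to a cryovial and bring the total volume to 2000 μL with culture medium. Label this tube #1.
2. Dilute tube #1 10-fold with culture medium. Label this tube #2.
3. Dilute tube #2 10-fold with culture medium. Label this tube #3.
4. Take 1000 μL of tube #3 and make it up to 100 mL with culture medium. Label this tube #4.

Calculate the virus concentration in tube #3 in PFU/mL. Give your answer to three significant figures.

Step 1: 100 μL brought to 2000 μL → factor 2000/100 = 20
Step 2: 10-fold → factor 10
Step 3: 10-fold → factor 10
Dilution factor through tube #3 = 20 × 10 × 10 = 2000
[tube #3] = 2.00 × 10^5 PFU/mL / 2000 = 100 PFU/mL

100 PFU/mL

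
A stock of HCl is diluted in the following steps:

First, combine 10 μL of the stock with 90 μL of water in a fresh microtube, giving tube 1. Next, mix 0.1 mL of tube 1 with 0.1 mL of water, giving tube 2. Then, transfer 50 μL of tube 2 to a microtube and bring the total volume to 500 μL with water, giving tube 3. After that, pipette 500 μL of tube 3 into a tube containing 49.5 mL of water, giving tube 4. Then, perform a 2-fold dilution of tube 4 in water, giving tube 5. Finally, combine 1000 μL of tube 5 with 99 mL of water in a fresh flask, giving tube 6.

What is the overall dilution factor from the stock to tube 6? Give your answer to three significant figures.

Step 1: 10 μL + 90 μL = 100 μL total → factor 100/10 = 10
Step 2: 0.1 mL + 0.1 mL = 0.2 mL total → factor 0.2/0.1 = 2
Step 3: 50 μL brought to 500 μL → factor 500/50 = 10
Step 4: 500 μL + 49.5 mL = 50000 μL total → factor 50000/500 = 100
Step 5: 2-fold → factor 2
Step 6: 1000 μL + 99 mL = 1 × 10^5 μL total → factor 1 × 10^5/1000 = 100
Overall dilution factor = 10 × 2 × 10 × 100 × 2 × 100 = 4 × 10^6

4.00 × 10^6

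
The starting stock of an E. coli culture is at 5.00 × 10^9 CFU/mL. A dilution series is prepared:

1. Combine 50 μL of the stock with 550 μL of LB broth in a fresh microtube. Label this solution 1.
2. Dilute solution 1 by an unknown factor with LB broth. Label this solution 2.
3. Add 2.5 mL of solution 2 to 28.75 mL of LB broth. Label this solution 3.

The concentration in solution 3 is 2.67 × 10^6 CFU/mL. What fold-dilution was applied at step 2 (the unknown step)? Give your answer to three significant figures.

12.5-fold

Step 1: 50 μL + 550 μL = 600 μL total → factor 600/50 = 12
Step 2: unknown factor x
Step 3: 2.5 mL + 28.75 mL = 31.25 mL total → factor 31.25/2.5 = 12.5
Product of known-step factors = 150
Overall factor = 5.00 × 10^9 CFU/mL / (2.67 × 10^6 CFU/mL) = 1872.7
x = 1872.7 / 150 = 12.5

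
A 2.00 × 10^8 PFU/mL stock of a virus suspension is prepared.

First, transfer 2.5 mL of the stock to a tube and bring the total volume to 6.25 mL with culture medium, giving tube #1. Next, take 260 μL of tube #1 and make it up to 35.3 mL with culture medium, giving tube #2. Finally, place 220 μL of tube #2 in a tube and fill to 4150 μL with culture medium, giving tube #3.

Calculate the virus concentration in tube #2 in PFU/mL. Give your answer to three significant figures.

5.89 × 10^5 PFU/mL

Step 1: 2.5 mL brought to 6.25 mL → factor 6.25/2.5 = 2.5
Step 2: 260 μL brought to 35.3 mL → factor 35300/260 = 135.77
Dilution factor through tube #2 = 2.5 × 135.77 = 339.42
[tube #2] = 2.00 × 10^8 PFU/mL / 339.42 = 5.89 × 10^5 PFU/mL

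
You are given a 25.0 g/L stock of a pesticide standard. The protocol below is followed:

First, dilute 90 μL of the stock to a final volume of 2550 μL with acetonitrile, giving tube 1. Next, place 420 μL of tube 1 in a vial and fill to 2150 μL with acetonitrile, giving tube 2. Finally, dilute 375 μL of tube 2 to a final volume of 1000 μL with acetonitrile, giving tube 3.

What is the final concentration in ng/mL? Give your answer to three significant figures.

6.46 × 10^4 ng/mL

Step 1: 90 μL brought to 2550 μL → factor 2550/90 = 28.333
Step 2: 420 μL brought to 2150 μL → factor 2150/420 = 5.119
Step 3: 375 μL brought to 1000 μL → factor 1000/375 = 2.6667
Overall dilution factor = 28.333 × 5.119 × 2.6667 = 386.77
Final = 25.0 g/L / 386.77 = 0.06464 g/L = 6.46 × 10^4 ng/mL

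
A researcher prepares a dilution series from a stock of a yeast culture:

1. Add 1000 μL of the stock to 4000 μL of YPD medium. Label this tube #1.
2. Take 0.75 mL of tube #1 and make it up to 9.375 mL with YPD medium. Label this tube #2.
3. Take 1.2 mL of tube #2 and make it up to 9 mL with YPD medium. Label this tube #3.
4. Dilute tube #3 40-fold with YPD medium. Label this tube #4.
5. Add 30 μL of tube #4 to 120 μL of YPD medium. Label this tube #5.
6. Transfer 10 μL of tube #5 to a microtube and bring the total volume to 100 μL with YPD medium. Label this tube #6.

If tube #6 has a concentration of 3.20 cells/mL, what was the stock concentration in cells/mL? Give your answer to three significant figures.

Step 1: 1000 μL + 4000 μL = 5000 μL total → factor 5000/1000 = 5
Step 2: 0.75 mL brought to 9.375 mL → factor 9.375/0.75 = 12.5
Step 3: 1.2 mL brought to 9 mL → factor 9/1.2 = 7.5
Step 4: 40-fold → factor 40
Step 5: 30 μL + 120 μL = 150 μL total → factor 150/30 = 5
Step 6: 10 μL brought to 100 μL → factor 100/10 = 10
Overall dilution factor = 5 × 12.5 × 7.5 × 40 × 5 × 10 = 9.375 × 10^5
Stock = 3.20 cells/mL × 9.375 × 10^5 = 3.00 × 10^6 cells/mL

3.00 × 10^6 cells/mL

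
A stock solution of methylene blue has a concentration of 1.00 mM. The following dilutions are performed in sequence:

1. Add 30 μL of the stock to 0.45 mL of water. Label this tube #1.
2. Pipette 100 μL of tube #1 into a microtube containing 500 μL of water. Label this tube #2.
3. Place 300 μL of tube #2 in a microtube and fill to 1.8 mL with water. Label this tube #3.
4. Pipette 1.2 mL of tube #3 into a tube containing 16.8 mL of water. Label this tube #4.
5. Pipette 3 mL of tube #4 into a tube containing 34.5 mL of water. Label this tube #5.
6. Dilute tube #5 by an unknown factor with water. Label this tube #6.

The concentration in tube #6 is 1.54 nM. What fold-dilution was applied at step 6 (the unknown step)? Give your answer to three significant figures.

6.01-fold

Step 1: 30 μL + 0.45 mL = 480 μL total → factor 480/30 = 16
Step 2: 100 μL + 500 μL = 600 μL total → factor 600/100 = 6
Step 3: 300 μL brought to 1.8 mL → factor 1800/300 = 6
Step 4: 1.2 mL + 16.8 mL = 18 mL total → factor 18/1.2 = 15
Step 5: 3 mL + 34.5 mL = 37.5 mL total → factor 37.5/3 = 12.5
Step 6: unknown factor x
Product of known-step factors = 1.08 × 10^5
Overall factor = 1.00 mM / (1.54 nM) = 6.4935 × 10^5
x = 6.4935 × 10^5 / 1.08 × 10^5 = 6.01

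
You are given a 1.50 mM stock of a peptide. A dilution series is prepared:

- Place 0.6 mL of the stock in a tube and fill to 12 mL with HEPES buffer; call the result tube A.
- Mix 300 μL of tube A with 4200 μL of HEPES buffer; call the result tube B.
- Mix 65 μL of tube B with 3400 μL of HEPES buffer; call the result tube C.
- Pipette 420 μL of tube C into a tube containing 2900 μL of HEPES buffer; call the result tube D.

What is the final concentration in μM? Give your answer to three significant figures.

0.0119 μM

Step 1: 0.6 mL brought to 12 mL → factor 12/0.6 = 20
Step 2: 300 μL + 4200 μL = 4500 μL total → factor 4500/300 = 15
Step 3: 65 μL + 3400 μL = 3465 μL total → factor 3465/65 = 53.308
Step 4: 420 μL + 2900 μL = 3320 μL total → factor 3320/420 = 7.9048
Overall dilution factor = 20 × 15 × 53.308 × 7.9048 = 1.2642 × 10^5
Final = 1.50 mM / 1.2642 × 10^5 = 1.187 × 10^-5 mM = 0.0119 μM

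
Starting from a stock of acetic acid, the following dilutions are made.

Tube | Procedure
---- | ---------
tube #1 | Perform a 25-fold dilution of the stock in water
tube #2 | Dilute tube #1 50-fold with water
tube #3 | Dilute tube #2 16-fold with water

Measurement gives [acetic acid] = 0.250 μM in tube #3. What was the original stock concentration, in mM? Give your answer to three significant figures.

5.00 mM

Step 1: 25-fold → factor 25
Step 2: 50-fold → factor 50
Step 3: 16-fold → factor 16
Overall dilution factor = 25 × 50 × 16 = 20000
Stock = 0.250 μM × 20000 = 5000 μM = 5.00 mM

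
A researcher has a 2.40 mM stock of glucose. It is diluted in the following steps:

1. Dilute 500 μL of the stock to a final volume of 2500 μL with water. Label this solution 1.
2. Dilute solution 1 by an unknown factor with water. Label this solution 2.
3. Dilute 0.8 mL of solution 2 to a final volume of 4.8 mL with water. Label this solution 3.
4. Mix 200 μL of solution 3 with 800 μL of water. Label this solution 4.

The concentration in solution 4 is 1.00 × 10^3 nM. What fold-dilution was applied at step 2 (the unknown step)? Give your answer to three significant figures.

16.0-fold

Step 1: 500 μL brought to 2500 μL → factor 2500/500 = 5
Step 2: unknown factor x
Step 3: 0.8 mL brought to 4.8 mL → factor 4.8/0.8 = 6
Step 4: 200 μL + 800 μL = 1000 μL total → factor 1000/200 = 5
Product of known-step factors = 150
Overall factor = 2.40 mM / (1.00 × 10^3 nM) = 2400
x = 2400 / 150 = 16.0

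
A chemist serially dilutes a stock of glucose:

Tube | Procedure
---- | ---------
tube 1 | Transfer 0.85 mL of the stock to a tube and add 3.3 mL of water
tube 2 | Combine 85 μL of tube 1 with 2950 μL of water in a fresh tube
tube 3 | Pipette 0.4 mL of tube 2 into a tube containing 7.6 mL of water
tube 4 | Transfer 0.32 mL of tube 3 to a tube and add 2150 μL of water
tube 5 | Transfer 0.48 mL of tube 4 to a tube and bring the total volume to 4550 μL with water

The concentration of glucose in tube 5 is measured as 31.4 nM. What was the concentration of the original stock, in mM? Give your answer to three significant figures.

Step 1: 0.85 mL + 3.3 mL = 4.15 mL total → factor 4.15/0.85 = 4.8824
Step 2: 85 μL + 2950 μL = 3035 μL total → factor 3035/85 = 35.706
Step 3: 0.4 mL + 7.6 mL = 8 mL total → factor 8/0.4 = 20
Step 4: 0.32 mL + 2150 μL = 2.47 mL total → factor 2.47/0.32 = 7.7188
Step 5: 0.48 mL brought to 4550 μL → factor 4.55/0.48 = 9.4792
Overall dilution factor = 4.8824 × 35.706 × 20 × 7.7188 × 9.4792 = 2.551 × 10^5
Stock = 31.4 nM × 2.551 × 10^5 = 8.010 × 10^6 nM = 8.01 mM

8.01 mM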